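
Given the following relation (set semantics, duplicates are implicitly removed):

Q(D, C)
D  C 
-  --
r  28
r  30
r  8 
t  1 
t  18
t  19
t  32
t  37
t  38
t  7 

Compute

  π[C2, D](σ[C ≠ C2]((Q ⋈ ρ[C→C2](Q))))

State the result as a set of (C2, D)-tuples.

{(1, t), (18, t), (19, t), (28, r), (30, r), (32, t), (37, t), (38, t), (7, t), (8, r)}

ρ[C→C2]: schema becomes (D, C2); tuples unchanged.
Q ⋈ ρ[C→C2](Q) (natural join on D): {(r, 28, 28), (r, 28, 30), (r, 28, 8), (r, 30, 28), (r, 30, 30), (r, 30, 8), (r, 8, 28), (r, 8, 30), (r, 8, 8), (t, 1, 1), (t, 1, 18), (t, 1, 19), (t, 1, 32), (t, 1, 37), (t, 1, 38), (t, 1, 7), (t, 18, 1), (t, 18, 18), (t, 18, 19), (t, 18, 32), (t, 18, 37), (t, 18, 38), (t, 18, 7), (t, 19, 1), (t, 19, 18), (t, 19, 19), (t, 19, 32), (t, 19, 37), (t, 19, 38), (t, 19, 7), (t, 32, 1), (t, 32, 18), (t, 32, 19), (t, 32, 32), (t, 32, 37), (t, 32, 38), (t, 32, 7), (t, 37, 1), (t, 37, 18), (t, 37, 19), (t, 37, 32), (t, 37, 37), (t, 37, 38), (t, 37, 7), (t, 38, 1), (t, 38, 18), (t, 38, 19), (t, 38, 32), (t, 38, 37), (t, 38, 38), (t, 38, 7), (t, 7, 1), (t, 7, 18), (t, 7, 19), (t, 7, 32), (t, 7, 37), (t, 7, 38), (t, 7, 7)}
Selection C ≠ C2: {(r, 28, 30), (r, 28, 8), (r, 30, 28), (r, 30, 8), (r, 8, 28), (r, 8, 30), (t, 1, 18), (t, 1, 19), (t, 1, 32), (t, 1, 37), (t, 1, 38), (t, 1, 7), (t, 18, 1), (t, 18, 19), (t, 18, 32), (t, 18, 37), (t, 18, 38), (t, 18, 7), (t, 19, 1), (t, 19, 18), (t, 19, 32), (t, 19, 37), (t, 19, 38), (t, 19, 7), (t, 32, 1), (t, 32, 18), (t, 32, 19), (t, 32, 37), (t, 32, 38), (t, 32, 7), (t, 37, 1), (t, 37, 18), (t, 37, 19), (t, 37, 32), (t, 37, 38), (t, 37, 7), (t, 38, 1), (t, 38, 18), (t, 38, 19), (t, 38, 32), (t, 38, 37), (t, 38, 7), (t, 7, 1), (t, 7, 18), (t, 7, 19), (t, 7, 32), (t, 7, 37), (t, 7, 38)}
π_{C2, D} gives {(1, t), (18, t), (19, t), (28, r), (30, r), (32, t), (37, t), (38, t), (7, t), (8, r)} (38 duplicate(s) eliminated).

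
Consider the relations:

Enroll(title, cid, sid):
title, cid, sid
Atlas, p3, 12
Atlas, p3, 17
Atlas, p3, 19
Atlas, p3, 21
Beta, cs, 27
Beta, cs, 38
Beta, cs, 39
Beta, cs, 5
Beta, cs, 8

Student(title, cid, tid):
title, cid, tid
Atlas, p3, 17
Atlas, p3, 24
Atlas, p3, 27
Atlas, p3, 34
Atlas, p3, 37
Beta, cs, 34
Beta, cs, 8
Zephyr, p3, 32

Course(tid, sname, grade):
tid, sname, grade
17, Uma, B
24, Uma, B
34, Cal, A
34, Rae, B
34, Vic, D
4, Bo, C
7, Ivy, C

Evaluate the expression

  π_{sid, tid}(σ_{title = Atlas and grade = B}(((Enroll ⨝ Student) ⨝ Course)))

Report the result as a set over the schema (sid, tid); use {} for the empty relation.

Joining Enroll and Student on title, cid yields {(Atlas, p3, 12, 17), (Atlas, p3, 12, 24), (Atlas, p3, 12, 27), (Atlas, p3, 12, 34), (Atlas, p3, 12, 37), (Atlas, p3, 17, 17), (Atlas, p3, 17, 24), (Atlas, p3, 17, 27), (Atlas, p3, 17, 34), (Atlas, p3, 17, 37), (Atlas, p3, 19, 17), (Atlas, p3, 19, 24), (Atlas, p3, 19, 27), (Atlas, p3, 19, 34), (Atlas, p3, 19, 37), (Atlas, p3, 21, 17), (Atlas, p3, 21, 24), (Atlas, p3, 21, 27), (Atlas, p3, 21, 34), (Atlas, p3, 21, 37), (Beta, cs, 27, 34), (Beta, cs, 27, 8), (Beta, cs, 38, 34), (Beta, cs, 38, 8), (Beta, cs, 39, 34), (Beta, cs, 39, 8), (Beta, cs, 5, 34), (Beta, cs, 5, 8), (Beta, cs, 8, 34), (Beta, cs, 8, 8)}.
Joining (Enroll ⨝ Student) and Course on tid yields {(Atlas, p3, 12, 17, Uma, B), (Atlas, p3, 12, 24, Uma, B), (Atlas, p3, 12, 34, Cal, A), (Atlas, p3, 12, 34, Rae, B), (Atlas, p3, 12, 34, Vic, D), (Atlas, p3, 17, 17, Uma, B), (Atlas, p3, 17, 24, Uma, B), (Atlas, p3, 17, 34, Cal, A), (Atlas, p3, 17, 34, Rae, B), (Atlas, p3, 17, 34, Vic, D), (Atlas, p3, 19, 17, Uma, B), (Atlas, p3, 19, 24, Uma, B), (Atlas, p3, 19, 34, Cal, A), (Atlas, p3, 19, 34, Rae, B), (Atlas, p3, 19, 34, Vic, D), (Atlas, p3, 21, 17, Uma, B), (Atlas, p3, 21, 24, Uma, B), (Atlas, p3, 21, 34, Cal, A), (Atlas, p3, 21, 34, Rae, B), (Atlas, p3, 21, 34, Vic, D), (Beta, cs, 27, 34, Cal, A), (Beta, cs, 27, 34, Rae, B), (Beta, cs, 27, 34, Vic, D), (Beta, cs, 38, 34, Cal, A), (Beta, cs, 38, 34, Rae, B), (Beta, cs, 38, 34, Vic, D), (Beta, cs, 39, 34, Cal, A), (Beta, cs, 39, 34, Rae, B), (Beta, cs, 39, 34, Vic, D), (Beta, cs, 5, 34, Cal, A), (Beta, cs, 5, 34, Rae, B), (Beta, cs, 5, 34, Vic, D), (Beta, cs, 8, 34, Cal, A), (Beta, cs, 8, 34, Rae, B), (Beta, cs, 8, 34, Vic, D)}.
Apply σ_{title = Atlas and grade = B}; surviving tuples: {(Atlas, p3, 12, 17, Uma, B), (Atlas, p3, 12, 24, Uma, B), (Atlas, p3, 12, 34, Rae, B), (Atlas, p3, 17, 17, Uma, B), (Atlas, p3, 17, 24, Uma, B), (Atlas, p3, 17, 34, Rae, B), (Atlas, p3, 19, 17, Uma, B), (Atlas, p3, 19, 24, Uma, B), (Atlas, p3, 19, 34, Rae, B), (Atlas, p3, 21, 17, Uma, B), (Atlas, p3, 21, 24, Uma, B), (Atlas, p3, 21, 34, Rae, B)}
π[sid, tid]: project onto (sid, tid) → {(12, 17), (12, 24), (12, 34), (17, 17), (17, 24), (17, 34), (19, 17), (19, 24), (19, 34), (21, 17), (21, 24), (21, 34)}

{(12, 17), (12, 24), (12, 34), (17, 17), (17, 24), (17, 34), (19, 17), (19, 24), (19, 34), (21, 17), (21, 24), (21, 34)}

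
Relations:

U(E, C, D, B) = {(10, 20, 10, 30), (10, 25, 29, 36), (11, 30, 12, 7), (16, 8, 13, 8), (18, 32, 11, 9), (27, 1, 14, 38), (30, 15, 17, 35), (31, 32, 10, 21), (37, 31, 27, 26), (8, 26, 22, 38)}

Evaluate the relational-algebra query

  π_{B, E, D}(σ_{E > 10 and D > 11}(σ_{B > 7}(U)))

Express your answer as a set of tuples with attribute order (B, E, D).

σ[B > 7]: keep tuples satisfying B > 7 → {(10, 20, 10, 30), (10, 25, 29, 36), (16, 8, 13, 8), (18, 32, 11, 9), (27, 1, 14, 38), (30, 15, 17, 35), (31, 32, 10, 21), (37, 31, 27, 26), (8, 26, 22, 38)}
σ[E > 10 and D > 11]: keep tuples satisfying E > 10 and D > 11 → {(16, 8, 13, 8), (27, 1, 14, 38), (30, 15, 17, 35), (37, 31, 27, 26)}
Projecting to B, E, D: {(26, 37, 27), (35, 30, 17), (38, 27, 14), (8, 16, 13)}

{(26, 37, 27), (35, 30, 17), (38, 27, 14), (8, 16, 13)}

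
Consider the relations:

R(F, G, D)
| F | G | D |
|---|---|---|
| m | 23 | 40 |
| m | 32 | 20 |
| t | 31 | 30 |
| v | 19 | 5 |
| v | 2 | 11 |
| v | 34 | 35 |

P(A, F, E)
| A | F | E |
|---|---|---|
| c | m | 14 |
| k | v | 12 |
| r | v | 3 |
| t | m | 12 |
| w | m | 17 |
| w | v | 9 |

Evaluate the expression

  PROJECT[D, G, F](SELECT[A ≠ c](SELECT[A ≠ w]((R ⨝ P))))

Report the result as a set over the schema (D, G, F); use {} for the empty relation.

Joining R and P on F yields {(m, 23, 40, c, 14), (m, 23, 40, t, 12), (m, 23, 40, w, 17), (m, 32, 20, c, 14), (m, 32, 20, t, 12), (m, 32, 20, w, 17), (v, 19, 5, k, 12), (v, 19, 5, r, 3), (v, 19, 5, w, 9), (v, 2, 11, k, 12), (v, 2, 11, r, 3), (v, 2, 11, w, 9), (v, 34, 35, k, 12), (v, 34, 35, r, 3), (v, 34, 35, w, 9)}.
σ[A ≠ w]: keep tuples satisfying A ≠ w → {(m, 23, 40, c, 14), (m, 23, 40, t, 12), (m, 32, 20, c, 14), (m, 32, 20, t, 12), (v, 19, 5, k, 12), (v, 19, 5, r, 3), (v, 2, 11, k, 12), (v, 2, 11, r, 3), (v, 34, 35, k, 12), (v, 34, 35, r, 3)}
σ[A ≠ c]: keep tuples satisfying A ≠ c → {(m, 23, 40, t, 12), (m, 32, 20, t, 12), (v, 19, 5, k, 12), (v, 19, 5, r, 3), (v, 2, 11, k, 12), (v, 2, 11, r, 3), (v, 34, 35, k, 12), (v, 34, 35, r, 3)}
π_{D, G, F} gives {(11, 2, v), (20, 32, m), (35, 34, v), (40, 23, m), (5, 19, v)} (3 duplicate(s) eliminated).

{(11, 2, v), (20, 32, m), (35, 34, v), (40, 23, m), (5, 19, v)}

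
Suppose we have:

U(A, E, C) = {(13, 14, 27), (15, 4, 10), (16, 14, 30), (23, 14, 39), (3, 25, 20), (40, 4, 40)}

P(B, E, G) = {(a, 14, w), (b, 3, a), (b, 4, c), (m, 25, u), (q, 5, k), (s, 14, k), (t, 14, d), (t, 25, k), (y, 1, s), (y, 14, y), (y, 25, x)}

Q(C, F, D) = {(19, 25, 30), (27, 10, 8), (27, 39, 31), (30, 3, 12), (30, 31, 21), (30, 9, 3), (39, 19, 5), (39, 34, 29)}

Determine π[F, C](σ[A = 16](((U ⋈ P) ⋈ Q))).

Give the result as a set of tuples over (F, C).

U ⋈ P (natural join on E): {(13, 14, 27, a, w), (13, 14, 27, s, k), (13, 14, 27, t, d), (13, 14, 27, y, y), (15, 4, 10, b, c), (16, 14, 30, a, w), (16, 14, 30, s, k), (16, 14, 30, t, d), (16, 14, 30, y, y), (23, 14, 39, a, w), (23, 14, 39, s, k), (23, 14, 39, t, d), (23, 14, 39, y, y), (3, 25, 20, m, u), (3, 25, 20, t, k), (3, 25, 20, y, x), (40, 4, 40, b, c)}
(U ⋈ P) ⋈ Q (natural join on C): {(13, 14, 27, a, w, 10, 8), (13, 14, 27, a, w, 39, 31), (13, 14, 27, s, k, 10, 8), (13, 14, 27, s, k, 39, 31), (13, 14, 27, t, d, 10, 8), (13, 14, 27, t, d, 39, 31), (13, 14, 27, y, y, 10, 8), (13, 14, 27, y, y, 39, 31), (16, 14, 30, a, w, 3, 12), (16, 14, 30, a, w, 31, 21), (16, 14, 30, a, w, 9, 3), (16, 14, 30, s, k, 3, 12), (16, 14, 30, s, k, 31, 21), (16, 14, 30, s, k, 9, 3), (16, 14, 30, t, d, 3, 12), (16, 14, 30, t, d, 31, 21), (16, 14, 30, t, d, 9, 3), (16, 14, 30, y, y, 3, 12), (16, 14, 30, y, y, 31, 21), (16, 14, 30, y, y, 9, 3), (23, 14, 39, a, w, 19, 5), (23, 14, 39, a, w, 34, 29), (23, 14, 39, s, k, 19, 5), (23, 14, 39, s, k, 34, 29), (23, 14, 39, t, d, 19, 5), (23, 14, 39, t, d, 34, 29), (23, 14, 39, y, y, 19, 5), (23, 14, 39, y, y, 34, 29)}
Selection A = 16: {(16, 14, 30, a, w, 3, 12), (16, 14, 30, a, w, 31, 21), (16, 14, 30, a, w, 9, 3), (16, 14, 30, s, k, 3, 12), (16, 14, 30, s, k, 31, 21), (16, 14, 30, s, k, 9, 3), (16, 14, 30, t, d, 3, 12), (16, 14, 30, t, d, 31, 21), (16, 14, 30, t, d, 9, 3), (16, 14, 30, y, y, 3, 12), (16, 14, 30, y, y, 31, 21), (16, 14, 30, y, y, 9, 3)}
Keep only column(s) F, C (9 duplicate(s) eliminated): {(3, 30), (31, 30), (9, 30)}

{(3, 30), (31, 30), (9, 30)}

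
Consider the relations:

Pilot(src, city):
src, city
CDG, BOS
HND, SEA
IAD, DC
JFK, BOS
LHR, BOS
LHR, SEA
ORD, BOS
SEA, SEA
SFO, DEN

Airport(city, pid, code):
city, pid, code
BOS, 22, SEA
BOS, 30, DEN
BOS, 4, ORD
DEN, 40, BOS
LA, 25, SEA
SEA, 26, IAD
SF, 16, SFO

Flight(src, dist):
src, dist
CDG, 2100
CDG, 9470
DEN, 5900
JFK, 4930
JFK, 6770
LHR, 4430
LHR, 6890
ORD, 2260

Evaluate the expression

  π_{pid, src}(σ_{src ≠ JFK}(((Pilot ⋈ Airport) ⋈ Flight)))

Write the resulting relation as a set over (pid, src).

{(22, CDG), (22, LHR), (22, ORD), (26, LHR), (30, CDG), (30, LHR), (30, ORD), (4, CDG), (4, LHR), (4, ORD)}

Natural join on city: {(CDG, BOS, 22, SEA), (CDG, BOS, 30, DEN), (CDG, BOS, 4, ORD), (HND, SEA, 26, IAD), (JFK, BOS, 22, SEA), (JFK, BOS, 30, DEN), (JFK, BOS, 4, ORD), (LHR, BOS, 22, SEA), (LHR, BOS, 30, DEN), (LHR, BOS, 4, ORD), (LHR, SEA, 26, IAD), (ORD, BOS, 22, SEA), (ORD, BOS, 30, DEN), (ORD, BOS, 4, ORD), (SEA, SEA, 26, IAD), (SFO, DEN, 40, BOS)}
Natural join on src: {(CDG, BOS, 22, SEA, 2100), (CDG, BOS, 22, SEA, 9470), (CDG, BOS, 30, DEN, 2100), (CDG, BOS, 30, DEN, 9470), (CDG, BOS, 4, ORD, 2100), (CDG, BOS, 4, ORD, 9470), (JFK, BOS, 22, SEA, 4930), (JFK, BOS, 22, SEA, 6770), (JFK, BOS, 30, DEN, 4930), (JFK, BOS, 30, DEN, 6770), (JFK, BOS, 4, ORD, 4930), (JFK, BOS, 4, ORD, 6770), (LHR, BOS, 22, SEA, 4430), (LHR, BOS, 22, SEA, 6890), (LHR, BOS, 30, DEN, 4430), (LHR, BOS, 30, DEN, 6890), (LHR, BOS, 4, ORD, 4430), (LHR, BOS, 4, ORD, 6890), (LHR, SEA, 26, IAD, 4430), (LHR, SEA, 26, IAD, 6890), (ORD, BOS, 22, SEA, 2260), (ORD, BOS, 30, DEN, 2260), (ORD, BOS, 4, ORD, 2260)}
σ[src ≠ JFK]: keep tuples satisfying src ≠ JFK → {(CDG, BOS, 22, SEA, 2100), (CDG, BOS, 22, SEA, 9470), (CDG, BOS, 30, DEN, 2100), (CDG, BOS, 30, DEN, 9470), (CDG, BOS, 4, ORD, 2100), (CDG, BOS, 4, ORD, 9470), (LHR, BOS, 22, SEA, 4430), (LHR, BOS, 22, SEA, 6890), (LHR, BOS, 30, DEN, 4430), (LHR, BOS, 30, DEN, 6890), (LHR, BOS, 4, ORD, 4430), (LHR, BOS, 4, ORD, 6890), (LHR, SEA, 26, IAD, 4430), (LHR, SEA, 26, IAD, 6890), (ORD, BOS, 22, SEA, 2260), (ORD, BOS, 30, DEN, 2260), (ORD, BOS, 4, ORD, 2260)}
Keep only column(s) pid, src (7 duplicate(s) eliminated): {(22, CDG), (22, LHR), (22, ORD), (26, LHR), (30, CDG), (30, LHR), (30, ORD), (4, CDG), (4, LHR), (4, ORD)}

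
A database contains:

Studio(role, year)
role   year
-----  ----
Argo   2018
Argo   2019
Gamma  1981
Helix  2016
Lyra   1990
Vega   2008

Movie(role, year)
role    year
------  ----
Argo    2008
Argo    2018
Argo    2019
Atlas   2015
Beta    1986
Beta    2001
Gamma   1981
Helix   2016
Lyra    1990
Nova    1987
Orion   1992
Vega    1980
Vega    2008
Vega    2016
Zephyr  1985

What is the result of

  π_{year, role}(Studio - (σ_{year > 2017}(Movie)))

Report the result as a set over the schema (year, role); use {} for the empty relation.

Selection year > 2017: {(Argo, 2018), (Argo, 2019)}
Set difference of the two operands is {(Gamma, 1981), (Helix, 2016), (Lyra, 1990), (Vega, 2008)}.
π[year, role]: project onto (year, role) → {(1981, Gamma), (1990, Lyra), (2008, Vega), (2016, Helix)}

{(1981, Gamma), (1990, Lyra), (2008, Vega), (2016, Helix)}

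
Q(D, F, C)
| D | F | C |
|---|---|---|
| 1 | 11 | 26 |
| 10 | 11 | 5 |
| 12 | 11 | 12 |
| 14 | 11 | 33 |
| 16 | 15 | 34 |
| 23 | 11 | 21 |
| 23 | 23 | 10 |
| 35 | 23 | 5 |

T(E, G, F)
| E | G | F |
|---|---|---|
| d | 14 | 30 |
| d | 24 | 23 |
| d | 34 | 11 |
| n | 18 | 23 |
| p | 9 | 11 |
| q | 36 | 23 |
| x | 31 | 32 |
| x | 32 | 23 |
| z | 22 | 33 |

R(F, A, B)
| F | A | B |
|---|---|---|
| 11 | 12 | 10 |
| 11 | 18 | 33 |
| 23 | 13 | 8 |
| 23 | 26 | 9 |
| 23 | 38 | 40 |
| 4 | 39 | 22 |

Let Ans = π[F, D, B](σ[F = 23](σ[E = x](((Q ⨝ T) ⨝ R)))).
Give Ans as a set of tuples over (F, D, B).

Natural join on F: {(1, 11, 26, d, 34), (1, 11, 26, p, 9), (10, 11, 5, d, 34), (10, 11, 5, p, 9), (12, 11, 12, d, 34), (12, 11, 12, p, 9), (14, 11, 33, d, 34), (14, 11, 33, p, 9), (23, 11, 21, d, 34), (23, 11, 21, p, 9), (23, 23, 10, d, 24), (23, 23, 10, n, 18), (23, 23, 10, q, 36), (23, 23, 10, x, 32), (35, 23, 5, d, 24), (35, 23, 5, n, 18), (35, 23, 5, q, 36), (35, 23, 5, x, 32)}
Natural join on F: {(1, 11, 26, d, 34, 12, 10), (1, 11, 26, d, 34, 18, 33), (1, 11, 26, p, 9, 12, 10), (1, 11, 26, p, 9, 18, 33), (10, 11, 5, d, 34, 12, 10), (10, 11, 5, d, 34, 18, 33), (10, 11, 5, p, 9, 12, 10), (10, 11, 5, p, 9, 18, 33), (12, 11, 12, d, 34, 12, 10), (12, 11, 12, d, 34, 18, 33), (12, 11, 12, p, 9, 12, 10), (12, 11, 12, p, 9, 18, 33), (14, 11, 33, d, 34, 12, 10), (14, 11, 33, d, 34, 18, 33), (14, 11, 33, p, 9, 12, 10), (14, 11, 33, p, 9, 18, 33), (23, 11, 21, d, 34, 12, 10), (23, 11, 21, d, 34, 18, 33), (23, 11, 21, p, 9, 12, 10), (23, 11, 21, p, 9, 18, 33), (23, 23, 10, d, 24, 13, 8), (23, 23, 10, d, 24, 26, 9), (23, 23, 10, d, 24, 38, 40), (23, 23, 10, n, 18, 13, 8), (23, 23, 10, n, 18, 26, 9), (23, 23, 10, n, 18, 38, 40), (23, 23, 10, q, 36, 13, 8), (23, 23, 10, q, 36, 26, 9), (23, 23, 10, q, 36, 38, 40), (23, 23, 10, x, 32, 13, 8), (23, 23, 10, x, 32, 26, 9), (23, 23, 10, x, 32, 38, 40), (35, 23, 5, d, 24, 13, 8), (35, 23, 5, d, 24, 26, 9), (35, 23, 5, d, 24, 38, 40), (35, 23, 5, n, 18, 13, 8), (35, 23, 5, n, 18, 26, 9), (35, 23, 5, n, 18, 38, 40), (35, 23, 5, q, 36, 13, 8), (35, 23, 5, q, 36, 26, 9), (35, 23, 5, q, 36, 38, 40), (35, 23, 5, x, 32, 13, 8), (35, 23, 5, x, 32, 26, 9), (35, 23, 5, x, 32, 38, 40)}
Selection E = x: {(23, 23, 10, x, 32, 13, 8), (23, 23, 10, x, 32, 26, 9), (23, 23, 10, x, 32, 38, 40), (35, 23, 5, x, 32, 13, 8), (35, 23, 5, x, 32, 26, 9), (35, 23, 5, x, 32, 38, 40)}
Selection F = 23: {(23, 23, 10, x, 32, 13, 8), (23, 23, 10, x, 32, 26, 9), (23, 23, 10, x, 32, 38, 40), (35, 23, 5, x, 32, 13, 8), (35, 23, 5, x, 32, 26, 9), (35, 23, 5, x, 32, 38, 40)}
Keep only column(s) F, D, B: {(23, 23, 40), (23, 23, 8), (23, 23, 9), (23, 35, 40), (23, 35, 8), (23, 35, 9)}

{(23, 23, 40), (23, 23, 8), (23, 23, 9), (23, 35, 40), (23, 35, 8), (23, 35, 9)}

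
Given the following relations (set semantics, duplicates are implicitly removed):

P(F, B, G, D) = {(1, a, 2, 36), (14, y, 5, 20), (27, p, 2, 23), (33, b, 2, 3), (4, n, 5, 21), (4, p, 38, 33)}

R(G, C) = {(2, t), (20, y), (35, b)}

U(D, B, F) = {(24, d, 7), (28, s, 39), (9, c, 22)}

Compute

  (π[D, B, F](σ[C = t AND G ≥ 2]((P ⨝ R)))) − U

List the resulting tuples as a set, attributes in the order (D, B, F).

{(23, p, 27), (3, b, 33), (36, a, 1)}

P ⋈ R (natural join on G): {(1, a, 2, 36, t), (27, p, 2, 23, t), (33, b, 2, 3, t)}
Filtering on C = t AND G ≥ 2 leaves {(1, a, 2, 36, t), (27, p, 2, 23, t), (33, b, 2, 3, t)}.
Keep only column(s) D, B, F: {(23, p, 27), (3, b, 33), (36, a, 1)}
Taking the difference: {(23, p, 27), (3, b, 33), (36, a, 1)}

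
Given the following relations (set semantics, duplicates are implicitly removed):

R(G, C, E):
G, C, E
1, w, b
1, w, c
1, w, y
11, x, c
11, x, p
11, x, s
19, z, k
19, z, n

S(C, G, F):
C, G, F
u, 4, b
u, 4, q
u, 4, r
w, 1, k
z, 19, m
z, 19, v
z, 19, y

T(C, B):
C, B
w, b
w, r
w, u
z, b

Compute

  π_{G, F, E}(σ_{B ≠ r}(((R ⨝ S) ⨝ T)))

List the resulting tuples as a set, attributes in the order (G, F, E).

Natural join on G, C: {(1, w, b, k), (1, w, c, k), (1, w, y, k), (19, z, k, m), (19, z, k, v), (19, z, k, y), (19, z, n, m), (19, z, n, v), (19, z, n, y)}
Natural join on C: {(1, w, b, k, b), (1, w, b, k, r), (1, w, b, k, u), (1, w, c, k, b), (1, w, c, k, r), (1, w, c, k, u), (1, w, y, k, b), (1, w, y, k, r), (1, w, y, k, u), (19, z, k, m, b), (19, z, k, v, b), (19, z, k, y, b), (19, z, n, m, b), (19, z, n, v, b), (19, z, n, y, b)}
σ[B ≠ r]: keep tuples satisfying B ≠ r → {(1, w, b, k, b), (1, w, b, k, u), (1, w, c, k, b), (1, w, c, k, u), (1, w, y, k, b), (1, w, y, k, u), (19, z, k, m, b), (19, z, k, v, b), (19, z, k, y, b), (19, z, n, m, b), (19, z, n, v, b), (19, z, n, y, b)}
Keep only column(s) G, F, E (3 duplicate(s) eliminated): {(1, k, b), (1, k, c), (1, k, y), (19, m, k), (19, m, n), (19, v, k), (19, v, n), (19, y, k), (19, y, n)}

{(1, k, b), (1, k, c), (1, k, y), (19, m, k), (19, m, n), (19, v, k), (19, v, n), (19, y, k), (19, y, n)}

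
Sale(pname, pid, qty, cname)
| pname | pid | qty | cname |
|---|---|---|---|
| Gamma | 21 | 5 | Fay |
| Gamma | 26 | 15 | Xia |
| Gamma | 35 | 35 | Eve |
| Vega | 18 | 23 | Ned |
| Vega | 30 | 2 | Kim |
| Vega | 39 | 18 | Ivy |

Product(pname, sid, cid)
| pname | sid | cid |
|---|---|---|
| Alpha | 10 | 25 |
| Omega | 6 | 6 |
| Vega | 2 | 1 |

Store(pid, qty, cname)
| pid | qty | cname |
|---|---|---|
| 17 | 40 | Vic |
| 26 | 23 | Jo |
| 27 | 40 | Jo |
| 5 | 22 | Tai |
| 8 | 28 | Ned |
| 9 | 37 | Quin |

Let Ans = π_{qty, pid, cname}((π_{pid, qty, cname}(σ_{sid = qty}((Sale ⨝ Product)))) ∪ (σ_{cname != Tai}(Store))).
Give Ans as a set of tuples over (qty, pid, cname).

{(2, 30, Kim), (23, 26, Jo), (28, 8, Ned), (37, 9, Quin), (40, 17, Vic), (40, 27, Jo)}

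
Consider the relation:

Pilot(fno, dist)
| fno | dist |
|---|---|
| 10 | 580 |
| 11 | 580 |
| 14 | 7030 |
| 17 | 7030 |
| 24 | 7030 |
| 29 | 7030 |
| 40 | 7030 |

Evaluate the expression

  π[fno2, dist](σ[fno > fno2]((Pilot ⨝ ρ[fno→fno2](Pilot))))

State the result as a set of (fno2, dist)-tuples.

ρ[fno→fno2]: schema becomes (fno2, dist); tuples unchanged.
Natural join on dist: {(10, 580, 10), (10, 580, 11), (11, 580, 10), (11, 580, 11), (14, 7030, 14), (14, 7030, 17), (14, 7030, 24), (14, 7030, 29), (14, 7030, 40), (17, 7030, 14), (17, 7030, 17), (17, 7030, 24), (17, 7030, 29), (17, 7030, 40), (24, 7030, 14), (24, 7030, 17), (24, 7030, 24), (24, 7030, 29), (24, 7030, 40), (29, 7030, 14), (29, 7030, 17), (29, 7030, 24), (29, 7030, 29), (29, 7030, 40), (40, 7030, 14), (40, 7030, 17), (40, 7030, 24), (40, 7030, 29), (40, 7030, 40)}
Filtering on fno > fno2 leaves {(11, 580, 10), (17, 7030, 14), (24, 7030, 14), (24, 7030, 17), (29, 7030, 14), (29, 7030, 17), (29, 7030, 24), (40, 7030, 14), (40, 7030, 17), (40, 7030, 24), (40, 7030, 29)}.
π_{fno2, dist} gives {(10, 580), (14, 7030), (17, 7030), (24, 7030), (29, 7030)} (6 duplicate(s) eliminated).

{(10, 580), (14, 7030), (17, 7030), (24, 7030), (29, 7030)}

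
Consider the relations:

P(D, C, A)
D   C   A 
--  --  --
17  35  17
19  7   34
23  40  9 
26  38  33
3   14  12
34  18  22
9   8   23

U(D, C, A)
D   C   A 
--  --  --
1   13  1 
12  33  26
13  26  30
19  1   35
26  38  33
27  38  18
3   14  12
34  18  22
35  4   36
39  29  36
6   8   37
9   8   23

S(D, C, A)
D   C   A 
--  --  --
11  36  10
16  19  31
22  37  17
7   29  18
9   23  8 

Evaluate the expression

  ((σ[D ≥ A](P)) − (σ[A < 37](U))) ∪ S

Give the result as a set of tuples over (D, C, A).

Selection D ≥ A: {(17, 35, 17), (23, 40, 9), (34, 18, 22)}
Selection A < 37: {(1, 13, 1), (12, 33, 26), (13, 26, 30), (19, 1, 35), (26, 38, 33), (27, 38, 18), (3, 14, 12), (34, 18, 22), (35, 4, 36), (39, 29, 36), (9, 8, 23)}
Difference: {(17, 35, 17), (23, 40, 9), (34, 18, 22)} with {(1, 13, 1), (12, 33, 26), (13, 26, 30), (19, 1, 35), (26, 38, 33), (27, 38, 18), (3, 14, 12), (34, 18, 22), (35, 4, 36), (39, 29, 36), (9, 8, 23)} → {(17, 35, 17), (23, 40, 9)}
Union: {(17, 35, 17), (23, 40, 9)} with {(11, 36, 10), (16, 19, 31), (22, 37, 17), (7, 29, 18), (9, 23, 8)} → {(11, 36, 10), (16, 19, 31), (17, 35, 17), (22, 37, 17), (23, 40, 9), (7, 29, 18), (9, 23, 8)}

{(11, 36, 10), (16, 19, 31), (17, 35, 17), (22, 37, 17), (23, 40, 9), (7, 29, 18), (9, 23, 8)}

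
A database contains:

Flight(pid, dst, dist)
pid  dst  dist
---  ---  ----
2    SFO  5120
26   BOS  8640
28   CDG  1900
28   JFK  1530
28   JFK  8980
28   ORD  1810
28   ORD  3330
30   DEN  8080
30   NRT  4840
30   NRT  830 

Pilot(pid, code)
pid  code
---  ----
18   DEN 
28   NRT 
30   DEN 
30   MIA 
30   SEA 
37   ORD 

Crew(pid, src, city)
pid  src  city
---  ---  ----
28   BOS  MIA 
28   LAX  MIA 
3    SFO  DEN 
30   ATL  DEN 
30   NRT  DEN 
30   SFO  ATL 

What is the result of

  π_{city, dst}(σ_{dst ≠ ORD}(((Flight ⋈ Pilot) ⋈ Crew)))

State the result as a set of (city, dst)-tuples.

{(ATL, DEN), (ATL, NRT), (DEN, DEN), (DEN, NRT), (MIA, CDG), (MIA, JFK)}

Joining Flight and Pilot on pid yields {(28, CDG, 1900, NRT), (28, JFK, 1530, NRT), (28, JFK, 8980, NRT), (28, ORD, 1810, NRT), (28, ORD, 3330, NRT), (30, DEN, 8080, DEN), (30, DEN, 8080, MIA), (30, DEN, 8080, SEA), (30, NRT, 4840, DEN), (30, NRT, 4840, MIA), (30, NRT, 4840, SEA), (30, NRT, 830, DEN), (30, NRT, 830, MIA), (30, NRT, 830, SEA)}.
Joining (Flight ⋈ Pilot) and Crew on pid yields {(28, CDG, 1900, NRT, BOS, MIA), (28, CDG, 1900, NRT, LAX, MIA), (28, JFK, 1530, NRT, BOS, MIA), (28, JFK, 1530, NRT, LAX, MIA), (28, JFK, 8980, NRT, BOS, MIA), (28, JFK, 8980, NRT, LAX, MIA), (28, ORD, 1810, NRT, BOS, MIA), (28, ORD, 1810, NRT, LAX, MIA), (28, ORD, 3330, NRT, BOS, MIA), (28, ORD, 3330, NRT, LAX, MIA), (30, DEN, 8080, DEN, ATL, DEN), (30, DEN, 8080, DEN, NRT, DEN), (30, DEN, 8080, DEN, SFO, ATL), (30, DEN, 8080, MIA, ATL, DEN), (30, DEN, 8080, MIA, NRT, DEN), (30, DEN, 8080, MIA, SFO, ATL), (30, DEN, 8080, SEA, ATL, DEN), (30, DEN, 8080, SEA, NRT, DEN), (30, DEN, 8080, SEA, SFO, ATL), (30, NRT, 4840, DEN, ATL, DEN), (30, NRT, 4840, DEN, NRT, DEN), (30, NRT, 4840, DEN, SFO, ATL), (30, NRT, 4840, MIA, ATL, DEN), (30, NRT, 4840, MIA, NRT, DEN), (30, NRT, 4840, MIA, SFO, ATL), (30, NRT, 4840, SEA, ATL, DEN), (30, NRT, 4840, SEA, NRT, DEN), (30, NRT, 4840, SEA, SFO, ATL), (30, NRT, 830, DEN, ATL, DEN), (30, NRT, 830, DEN, NRT, DEN), (30, NRT, 830, DEN, SFO, ATL), (30, NRT, 830, MIA, ATL, DEN), (30, NRT, 830, MIA, NRT, DEN), (30, NRT, 830, MIA, SFO, ATL), (30, NRT, 830, SEA, ATL, DEN), (30, NRT, 830, SEA, NRT, DEN), (30, NRT, 830, SEA, SFO, ATL)}.
Apply σ_{dst ≠ ORD}; surviving tuples: {(28, CDG, 1900, NRT, BOS, MIA), (28, CDG, 1900, NRT, LAX, MIA), (28, JFK, 1530, NRT, BOS, MIA), (28, JFK, 1530, NRT, LAX, MIA), (28, JFK, 8980, NRT, BOS, MIA), (28, JFK, 8980, NRT, LAX, MIA), (30, DEN, 8080, DEN, ATL, DEN), (30, DEN, 8080, DEN, NRT, DEN), (30, DEN, 8080, DEN, SFO, ATL), (30, DEN, 8080, MIA, ATL, DEN), (30, DEN, 8080, MIA, NRT, DEN), (30, DEN, 8080, MIA, SFO, ATL), (30, DEN, 8080, SEA, ATL, DEN), (30, DEN, 8080, SEA, NRT, DEN), (30, DEN, 8080, SEA, SFO, ATL), (30, NRT, 4840, DEN, ATL, DEN), (30, NRT, 4840, DEN, NRT, DEN), (30, NRT, 4840, DEN, SFO, ATL), (30, NRT, 4840, MIA, ATL, DEN), (30, NRT, 4840, MIA, NRT, DEN), (30, NRT, 4840, MIA, SFO, ATL), (30, NRT, 4840, SEA, ATL, DEN), (30, NRT, 4840, SEA, NRT, DEN), (30, NRT, 4840, SEA, SFO, ATL), (30, NRT, 830, DEN, ATL, DEN), (30, NRT, 830, DEN, NRT, DEN), (30, NRT, 830, DEN, SFO, ATL), (30, NRT, 830, MIA, ATL, DEN), (30, NRT, 830, MIA, NRT, DEN), (30, NRT, 830, MIA, SFO, ATL), (30, NRT, 830, SEA, ATL, DEN), (30, NRT, 830, SEA, NRT, DEN), (30, NRT, 830, SEA, SFO, ATL)}
Projecting to city, dst (27 duplicate(s) eliminated): {(ATL, DEN), (ATL, NRT), (DEN, DEN), (DEN, NRT), (MIA, CDG), (MIA, JFK)}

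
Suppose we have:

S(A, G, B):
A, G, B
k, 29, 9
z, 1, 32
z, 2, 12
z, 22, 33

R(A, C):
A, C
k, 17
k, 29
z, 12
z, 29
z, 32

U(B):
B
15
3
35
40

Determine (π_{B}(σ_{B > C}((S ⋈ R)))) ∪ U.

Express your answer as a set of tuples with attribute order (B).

{15, 3, 32, 33, 35, 40}

Natural join on A: {(k, 29, 9, 17), (k, 29, 9, 29), (z, 1, 32, 12), (z, 1, 32, 29), (z, 1, 32, 32), (z, 2, 12, 12), (z, 2, 12, 29), (z, 2, 12, 32), (z, 22, 33, 12), (z, 22, 33, 29), (z, 22, 33, 32)}
Apply σ_{B > C}; surviving tuples: {(z, 1, 32, 12), (z, 1, 32, 29), (z, 22, 33, 12), (z, 22, 33, 29), (z, 22, 33, 32)}
Keep only column(s) B (3 duplicate(s) eliminated): {32, 33}
Union: {32, 33} with {15, 3, 35, 40} → {15, 3, 32, 33, 35, 40}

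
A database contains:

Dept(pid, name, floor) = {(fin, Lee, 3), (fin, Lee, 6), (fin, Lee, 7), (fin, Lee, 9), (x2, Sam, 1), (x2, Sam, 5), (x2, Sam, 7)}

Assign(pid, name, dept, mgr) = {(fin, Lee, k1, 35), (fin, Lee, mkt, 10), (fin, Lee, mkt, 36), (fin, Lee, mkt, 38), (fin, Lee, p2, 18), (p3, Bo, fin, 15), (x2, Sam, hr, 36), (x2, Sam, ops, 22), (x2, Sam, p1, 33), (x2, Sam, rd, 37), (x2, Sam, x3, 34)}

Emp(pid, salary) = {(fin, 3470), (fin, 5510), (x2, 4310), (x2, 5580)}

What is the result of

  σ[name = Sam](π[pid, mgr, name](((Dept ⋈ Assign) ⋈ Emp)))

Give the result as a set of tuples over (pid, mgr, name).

{(x2, 22, Sam), (x2, 33, Sam), (x2, 34, Sam), (x2, 36, Sam), (x2, 37, Sam)}

Natural join on pid, name: {(fin, Lee, 3, k1, 35), (fin, Lee, 3, mkt, 10), (fin, Lee, 3, mkt, 36), (fin, Lee, 3, mkt, 38), (fin, Lee, 3, p2, 18), (fin, Lee, 6, k1, 35), (fin, Lee, 6, mkt, 10), (fin, Lee, 6, mkt, 36), (fin, Lee, 6, mkt, 38), (fin, Lee, 6, p2, 18), (fin, Lee, 7, k1, 35), (fin, Lee, 7, mkt, 10), (fin, Lee, 7, mkt, 36), (fin, Lee, 7, mkt, 38), (fin, Lee, 7, p2, 18), (fin, Lee, 9, k1, 35), (fin, Lee, 9, mkt, 10), (fin, Lee, 9, mkt, 36), (fin, Lee, 9, mkt, 38), (fin, Lee, 9, p2, 18), (x2, Sam, 1, hr, 36), (x2, Sam, 1, ops, 22), (x2, Sam, 1, p1, 33), (x2, Sam, 1, rd, 37), (x2, Sam, 1, x3, 34), (x2, Sam, 5, hr, 36), (x2, Sam, 5, ops, 22), (x2, Sam, 5, p1, 33), (x2, Sam, 5, rd, 37), (x2, Sam, 5, x3, 34), (x2, Sam, 7, hr, 36), (x2, Sam, 7, ops, 22), (x2, Sam, 7, p1, 33), (x2, Sam, 7, rd, 37), (x2, Sam, 7, x3, 34)}
Natural join on pid: {(fin, Lee, 3, k1, 35, 3470), (fin, Lee, 3, k1, 35, 5510), (fin, Lee, 3, mkt, 10, 3470), (fin, Lee, 3, mkt, 10, 5510), (fin, Lee, 3, mkt, 36, 3470), (fin, Lee, 3, mkt, 36, 5510), (fin, Lee, 3, mkt, 38, 3470), (fin, Lee, 3, mkt, 38, 5510), (fin, Lee, 3, p2, 18, 3470), (fin, Lee, 3, p2, 18, 5510), (fin, Lee, 6, k1, 35, 3470), (fin, Lee, 6, k1, 35, 5510), (fin, Lee, 6, mkt, 10, 3470), (fin, Lee, 6, mkt, 10, 5510), (fin, Lee, 6, mkt, 36, 3470), (fin, Lee, 6, mkt, 36, 5510), (fin, Lee, 6, mkt, 38, 3470), (fin, Lee, 6, mkt, 38, 5510), (fin, Lee, 6, p2, 18, 3470), (fin, Lee, 6, p2, 18, 5510), (fin, Lee, 7, k1, 35, 3470), (fin, Lee, 7, k1, 35, 5510), (fin, Lee, 7, mkt, 10, 3470), (fin, Lee, 7, mkt, 10, 5510), (fin, Lee, 7, mkt, 36, 3470), (fin, Lee, 7, mkt, 36, 5510), (fin, Lee, 7, mkt, 38, 3470), (fin, Lee, 7, mkt, 38, 5510), (fin, Lee, 7, p2, 18, 3470), (fin, Lee, 7, p2, 18, 5510), (fin, Lee, 9, k1, 35, 3470), (fin, Lee, 9, k1, 35, 5510), (fin, Lee, 9, mkt, 10, 3470), (fin, Lee, 9, mkt, 10, 5510), (fin, Lee, 9, mkt, 36, 3470), (fin, Lee, 9, mkt, 36, 5510), (fin, Lee, 9, mkt, 38, 3470), (fin, Lee, 9, mkt, 38, 5510), (fin, Lee, 9, p2, 18, 3470), (fin, Lee, 9, p2, 18, 5510), (x2, Sam, 1, hr, 36, 4310), (x2, Sam, 1, hr, 36, 5580), (x2, Sam, 1, ops, 22, 4310), (x2, Sam, 1, ops, 22, 5580), (x2, Sam, 1, p1, 33, 4310), (x2, Sam, 1, p1, 33, 5580), (x2, Sam, 1, rd, 37, 4310), (x2, Sam, 1, rd, 37, 5580), (x2, Sam, 1, x3, 34, 4310), (x2, Sam, 1, x3, 34, 5580), (x2, Sam, 5, hr, 36, 4310), (x2, Sam, 5, hr, 36, 5580), (x2, Sam, 5, ops, 22, 4310), (x2, Sam, 5, ops, 22, 5580), (x2, Sam, 5, p1, 33, 4310), (x2, Sam, 5, p1, 33, 5580), (x2, Sam, 5, rd, 37, 4310), (x2, Sam, 5, rd, 37, 5580), (x2, Sam, 5, x3, 34, 4310), (x2, Sam, 5, x3, 34, 5580), (x2, Sam, 7, hr, 36, 4310), (x2, Sam, 7, hr, 36, 5580), (x2, Sam, 7, ops, 22, 4310), (x2, Sam, 7, ops, 22, 5580), (x2, Sam, 7, p1, 33, 4310), (x2, Sam, 7, p1, 33, 5580), (x2, Sam, 7, rd, 37, 4310), (x2, Sam, 7, rd, 37, 5580), (x2, Sam, 7, x3, 34, 4310), (x2, Sam, 7, x3, 34, 5580)}
π[pid, mgr, name]: project onto (pid, mgr, name) (60 duplicate(s) eliminated) → {(fin, 10, Lee), (fin, 18, Lee), (fin, 35, Lee), (fin, 36, Lee), (fin, 38, Lee), (x2, 22, Sam), (x2, 33, Sam), (x2, 34, Sam), (x2, 36, Sam), (x2, 37, Sam)}
Filtering on name = Sam leaves {(x2, 22, Sam), (x2, 33, Sam), (x2, 34, Sam), (x2, 36, Sam), (x2, 37, Sam)}.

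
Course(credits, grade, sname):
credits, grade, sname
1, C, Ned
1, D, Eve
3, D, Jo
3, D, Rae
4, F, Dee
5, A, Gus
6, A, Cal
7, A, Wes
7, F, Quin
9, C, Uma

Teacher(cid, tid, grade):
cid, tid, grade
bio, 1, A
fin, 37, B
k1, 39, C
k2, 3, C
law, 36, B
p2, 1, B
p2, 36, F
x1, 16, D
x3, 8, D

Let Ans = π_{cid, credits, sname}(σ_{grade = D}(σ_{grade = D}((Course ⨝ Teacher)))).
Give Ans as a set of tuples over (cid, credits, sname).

Joining Course and Teacher on grade yields {(1, C, Ned, k1, 39), (1, C, Ned, k2, 3), (1, D, Eve, x1, 16), (1, D, Eve, x3, 8), (3, D, Jo, x1, 16), (3, D, Jo, x3, 8), (3, D, Rae, x1, 16), (3, D, Rae, x3, 8), (4, F, Dee, p2, 36), (5, A, Gus, bio, 1), (6, A, Cal, bio, 1), (7, A, Wes, bio, 1), (7, F, Quin, p2, 36), (9, C, Uma, k1, 39), (9, C, Uma, k2, 3)}.
Selection grade = D: {(1, D, Eve, x1, 16), (1, D, Eve, x3, 8), (3, D, Jo, x1, 16), (3, D, Jo, x3, 8), (3, D, Rae, x1, 16), (3, D, Rae, x3, 8)}
Selection grade = D: {(1, D, Eve, x1, 16), (1, D, Eve, x3, 8), (3, D, Jo, x1, 16), (3, D, Jo, x3, 8), (3, D, Rae, x1, 16), (3, D, Rae, x3, 8)}
π[cid, credits, sname]: project onto (cid, credits, sname) → {(x1, 1, Eve), (x1, 3, Jo), (x1, 3, Rae), (x3, 1, Eve), (x3, 3, Jo), (x3, 3, Rae)}

{(x1, 1, Eve), (x1, 3, Jo), (x1, 3, Rae), (x3, 1, Eve), (x3, 3, Jo), (x3, 3, Rae)}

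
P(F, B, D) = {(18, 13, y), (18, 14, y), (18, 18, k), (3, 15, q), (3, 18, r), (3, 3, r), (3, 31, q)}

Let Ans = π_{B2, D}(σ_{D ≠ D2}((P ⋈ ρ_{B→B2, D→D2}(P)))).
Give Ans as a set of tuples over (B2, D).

ρ[B→B2, D→D2]: schema becomes (F, B2, D2); tuples unchanged.
Natural join on F: {(18, 13, y, 13, y), (18, 13, y, 14, y), (18, 13, y, 18, k), (18, 14, y, 13, y), (18, 14, y, 14, y), (18, 14, y, 18, k), (18, 18, k, 13, y), (18, 18, k, 14, y), (18, 18, k, 18, k), (3, 15, q, 15, q), (3, 15, q, 18, r), (3, 15, q, 3, r), (3, 15, q, 31, q), (3, 18, r, 15, q), (3, 18, r, 18, r), (3, 18, r, 3, r), (3, 18, r, 31, q), (3, 3, r, 15, q), (3, 3, r, 18, r), (3, 3, r, 3, r), (3, 3, r, 31, q), (3, 31, q, 15, q), (3, 31, q, 18, r), (3, 31, q, 3, r), (3, 31, q, 31, q)}
Filtering on D ≠ D2 leaves {(18, 13, y, 18, k), (18, 14, y, 18, k), (18, 18, k, 13, y), (18, 18, k, 14, y), (3, 15, q, 18, r), (3, 15, q, 3, r), (3, 18, r, 15, q), (3, 18, r, 31, q), (3, 3, r, 15, q), (3, 3, r, 31, q), (3, 31, q, 18, r), (3, 31, q, 3, r)}.
π[B2, D]: project onto (B2, D) (5 duplicate(s) eliminated) → {(13, k), (14, k), (15, r), (18, q), (18, y), (3, q), (31, r)}

{(13, k), (14, k), (15, r), (18, q), (18, y), (3, q), (31, r)}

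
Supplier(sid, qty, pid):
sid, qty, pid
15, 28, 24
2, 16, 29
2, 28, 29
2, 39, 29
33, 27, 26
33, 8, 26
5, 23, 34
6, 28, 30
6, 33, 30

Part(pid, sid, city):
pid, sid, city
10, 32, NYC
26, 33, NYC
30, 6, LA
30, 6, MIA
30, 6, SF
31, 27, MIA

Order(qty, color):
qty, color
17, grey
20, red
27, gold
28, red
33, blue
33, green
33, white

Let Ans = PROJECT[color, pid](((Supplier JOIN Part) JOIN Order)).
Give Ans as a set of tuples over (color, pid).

{(blue, 30), (gold, 26), (green, 30), (red, 30), (white, 30)}

Joining Supplier and Part on sid, pid yields {(33, 27, 26, NYC), (33, 8, 26, NYC), (6, 28, 30, LA), (6, 28, 30, MIA), (6, 28, 30, SF), (6, 33, 30, LA), (6, 33, 30, MIA), (6, 33, 30, SF)}.
Joining (Supplier JOIN Part) and Order on qty yields {(33, 27, 26, NYC, gold), (6, 28, 30, LA, red), (6, 28, 30, MIA, red), (6, 28, 30, SF, red), (6, 33, 30, LA, blue), (6, 33, 30, LA, green), (6, 33, 30, LA, white), (6, 33, 30, MIA, blue), (6, 33, 30, MIA, green), (6, 33, 30, MIA, white), (6, 33, 30, SF, blue), (6, 33, 30, SF, green), (6, 33, 30, SF, white)}.
Keep only column(s) color, pid (8 duplicate(s) eliminated): {(blue, 30), (gold, 26), (green, 30), (red, 30), (white, 30)}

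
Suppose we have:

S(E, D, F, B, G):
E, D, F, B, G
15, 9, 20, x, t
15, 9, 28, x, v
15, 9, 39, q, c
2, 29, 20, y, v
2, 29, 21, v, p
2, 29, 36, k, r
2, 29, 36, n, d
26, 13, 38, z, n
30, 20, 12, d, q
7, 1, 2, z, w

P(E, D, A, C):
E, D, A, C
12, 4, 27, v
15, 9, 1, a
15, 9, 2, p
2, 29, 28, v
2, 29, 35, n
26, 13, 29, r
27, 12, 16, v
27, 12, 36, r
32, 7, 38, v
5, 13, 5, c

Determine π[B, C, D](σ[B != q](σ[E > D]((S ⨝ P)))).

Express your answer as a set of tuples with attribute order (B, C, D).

{(x, a, 9), (x, p, 9), (z, r, 13)}

Joining S and P on E, D yields {(15, 9, 20, x, t, 1, a), (15, 9, 20, x, t, 2, p), (15, 9, 28, x, v, 1, a), (15, 9, 28, x, v, 2, p), (15, 9, 39, q, c, 1, a), (15, 9, 39, q, c, 2, p), (2, 29, 20, y, v, 28, v), (2, 29, 20, y, v, 35, n), (2, 29, 21, v, p, 28, v), (2, 29, 21, v, p, 35, n), (2, 29, 36, k, r, 28, v), (2, 29, 36, k, r, 35, n), (2, 29, 36, n, d, 28, v), (2, 29, 36, n, d, 35, n), (26, 13, 38, z, n, 29, r)}.
σ[E > D]: keep tuples satisfying E > D → {(15, 9, 20, x, t, 1, a), (15, 9, 20, x, t, 2, p), (15, 9, 28, x, v, 1, a), (15, 9, 28, x, v, 2, p), (15, 9, 39, q, c, 1, a), (15, 9, 39, q, c, 2, p), (26, 13, 38, z, n, 29, r)}
σ[B != q]: keep tuples satisfying B != q → {(15, 9, 20, x, t, 1, a), (15, 9, 20, x, t, 2, p), (15, 9, 28, x, v, 1, a), (15, 9, 28, x, v, 2, p), (26, 13, 38, z, n, 29, r)}
Keep only column(s) B, C, D (2 duplicate(s) eliminated): {(x, a, 9), (x, p, 9), (z, r, 13)}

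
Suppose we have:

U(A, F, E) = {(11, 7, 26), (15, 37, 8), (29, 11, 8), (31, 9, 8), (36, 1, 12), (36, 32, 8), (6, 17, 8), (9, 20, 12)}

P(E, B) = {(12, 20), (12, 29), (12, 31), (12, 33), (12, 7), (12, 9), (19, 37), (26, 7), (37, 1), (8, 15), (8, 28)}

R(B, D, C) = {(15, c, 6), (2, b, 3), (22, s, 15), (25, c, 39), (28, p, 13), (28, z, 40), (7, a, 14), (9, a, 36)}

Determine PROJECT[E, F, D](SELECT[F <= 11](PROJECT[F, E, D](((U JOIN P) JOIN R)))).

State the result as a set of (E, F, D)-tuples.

{(12, 1, a), (26, 7, a), (8, 11, c), (8, 11, p), (8, 11, z), (8, 9, c), (8, 9, p), (8, 9, z)}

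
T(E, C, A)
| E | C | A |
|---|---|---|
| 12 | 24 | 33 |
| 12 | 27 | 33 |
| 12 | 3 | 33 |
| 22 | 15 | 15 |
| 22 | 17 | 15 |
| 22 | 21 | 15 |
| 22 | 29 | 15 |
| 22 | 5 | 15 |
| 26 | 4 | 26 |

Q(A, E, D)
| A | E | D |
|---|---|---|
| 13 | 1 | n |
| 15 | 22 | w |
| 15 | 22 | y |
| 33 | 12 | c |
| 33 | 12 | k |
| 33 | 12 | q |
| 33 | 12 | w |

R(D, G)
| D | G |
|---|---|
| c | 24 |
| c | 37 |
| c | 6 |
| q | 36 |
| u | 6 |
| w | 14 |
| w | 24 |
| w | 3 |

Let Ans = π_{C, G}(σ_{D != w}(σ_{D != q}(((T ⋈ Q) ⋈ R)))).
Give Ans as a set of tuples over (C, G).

{(24, 24), (24, 37), (24, 6), (27, 24), (27, 37), (27, 6), (3, 24), (3, 37), (3, 6)}

Joining T and Q on E, A yields {(12, 24, 33, c), (12, 24, 33, k), (12, 24, 33, q), (12, 24, 33, w), (12, 27, 33, c), (12, 27, 33, k), (12, 27, 33, q), (12, 27, 33, w), (12, 3, 33, c), (12, 3, 33, k), (12, 3, 33, q), (12, 3, 33, w), (22, 15, 15, w), (22, 15, 15, y), (22, 17, 15, w), (22, 17, 15, y), (22, 21, 15, w), (22, 21, 15, y), (22, 29, 15, w), (22, 29, 15, y), (22, 5, 15, w), (22, 5, 15, y)}.
Joining (T ⋈ Q) and R on D yields {(12, 24, 33, c, 24), (12, 24, 33, c, 37), (12, 24, 33, c, 6), (12, 24, 33, q, 36), (12, 24, 33, w, 14), (12, 24, 33, w, 24), (12, 24, 33, w, 3), (12, 27, 33, c, 24), (12, 27, 33, c, 37), (12, 27, 33, c, 6), (12, 27, 33, q, 36), (12, 27, 33, w, 14), (12, 27, 33, w, 24), (12, 27, 33, w, 3), (12, 3, 33, c, 24), (12, 3, 33, c, 37), (12, 3, 33, c, 6), (12, 3, 33, q, 36), (12, 3, 33, w, 14), (12, 3, 33, w, 24), (12, 3, 33, w, 3), (22, 15, 15, w, 14), (22, 15, 15, w, 24), (22, 15, 15, w, 3), (22, 17, 15, w, 14), (22, 17, 15, w, 24), (22, 17, 15, w, 3), (22, 21, 15, w, 14), (22, 21, 15, w, 24), (22, 21, 15, w, 3), (22, 29, 15, w, 14), (22, 29, 15, w, 24), (22, 29, 15, w, 3), (22, 5, 15, w, 14), (22, 5, 15, w, 24), (22, 5, 15, w, 3)}.
Selection D != q: {(12, 24, 33, c, 24), (12, 24, 33, c, 37), (12, 24, 33, c, 6), (12, 24, 33, w, 14), (12, 24, 33, w, 24), (12, 24, 33, w, 3), (12, 27, 33, c, 24), (12, 27, 33, c, 37), (12, 27, 33, c, 6), (12, 27, 33, w, 14), (12, 27, 33, w, 24), (12, 27, 33, w, 3), (12, 3, 33, c, 24), (12, 3, 33, c, 37), (12, 3, 33, c, 6), (12, 3, 33, w, 14), (12, 3, 33, w, 24), (12, 3, 33, w, 3), (22, 15, 15, w, 14), (22, 15, 15, w, 24), (22, 15, 15, w, 3), (22, 17, 15, w, 14), (22, 17, 15, w, 24), (22, 17, 15, w, 3), (22, 21, 15, w, 14), (22, 21, 15, w, 24), (22, 21, 15, w, 3), (22, 29, 15, w, 14), (22, 29, 15, w, 24), (22, 29, 15, w, 3), (22, 5, 15, w, 14), (22, 5, 15, w, 24), (22, 5, 15, w, 3)}
Selection D != w: {(12, 24, 33, c, 24), (12, 24, 33, c, 37), (12, 24, 33, c, 6), (12, 27, 33, c, 24), (12, 27, 33, c, 37), (12, 27, 33, c, 6), (12, 3, 33, c, 24), (12, 3, 33, c, 37), (12, 3, 33, c, 6)}
Keep only column(s) C, G: {(24, 24), (24, 37), (24, 6), (27, 24), (27, 37), (27, 6), (3, 24), (3, 37), (3, 6)}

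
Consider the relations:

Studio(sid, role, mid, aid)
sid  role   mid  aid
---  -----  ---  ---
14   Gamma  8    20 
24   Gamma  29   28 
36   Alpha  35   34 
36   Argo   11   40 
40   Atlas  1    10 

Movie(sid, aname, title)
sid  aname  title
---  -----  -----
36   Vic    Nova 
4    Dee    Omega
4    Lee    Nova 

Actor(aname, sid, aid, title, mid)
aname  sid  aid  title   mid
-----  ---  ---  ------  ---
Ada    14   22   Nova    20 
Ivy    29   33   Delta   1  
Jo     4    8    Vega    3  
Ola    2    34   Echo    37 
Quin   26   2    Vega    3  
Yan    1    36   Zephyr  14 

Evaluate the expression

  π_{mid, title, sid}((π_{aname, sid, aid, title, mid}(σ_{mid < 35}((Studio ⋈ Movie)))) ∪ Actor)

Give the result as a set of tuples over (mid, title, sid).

{(1, Delta, 29), (11, Nova, 36), (14, Zephyr, 1), (20, Nova, 14), (3, Vega, 26), (3, Vega, 4), (37, Echo, 2)}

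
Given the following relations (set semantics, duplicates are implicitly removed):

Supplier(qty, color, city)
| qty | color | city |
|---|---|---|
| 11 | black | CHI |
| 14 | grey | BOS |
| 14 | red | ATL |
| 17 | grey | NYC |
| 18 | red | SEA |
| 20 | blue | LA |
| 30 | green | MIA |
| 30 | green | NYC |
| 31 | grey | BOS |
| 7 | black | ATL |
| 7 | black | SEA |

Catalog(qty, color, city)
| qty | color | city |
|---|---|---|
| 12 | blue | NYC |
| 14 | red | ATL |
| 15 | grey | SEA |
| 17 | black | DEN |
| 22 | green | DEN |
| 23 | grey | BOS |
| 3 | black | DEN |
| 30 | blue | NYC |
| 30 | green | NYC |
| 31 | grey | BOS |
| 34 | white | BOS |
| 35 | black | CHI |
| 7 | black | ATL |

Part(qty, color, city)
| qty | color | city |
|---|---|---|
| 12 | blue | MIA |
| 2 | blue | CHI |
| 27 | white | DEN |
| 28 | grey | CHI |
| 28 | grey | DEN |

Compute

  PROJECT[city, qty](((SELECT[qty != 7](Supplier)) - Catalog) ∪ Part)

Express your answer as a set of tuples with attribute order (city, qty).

{(BOS, 14), (CHI, 11), (CHI, 2), (CHI, 28), (DEN, 27), (DEN, 28), (LA, 20), (MIA, 12), (MIA, 30), (NYC, 17), (SEA, 18)}

Selection qty != 7: {(11, black, CHI), (14, grey, BOS), (14, red, ATL), (17, grey, NYC), (18, red, SEA), (20, blue, LA), (30, green, MIA), (30, green, NYC), (31, grey, BOS)}
Set difference of the two operands is {(11, black, CHI), (14, grey, BOS), (17, grey, NYC), (18, red, SEA), (20, blue, LA), (30, green, MIA)}.
Set union of the two operands is {(11, black, CHI), (12, blue, MIA), (14, grey, BOS), (17, grey, NYC), (18, red, SEA), (2, blue, CHI), (20, blue, LA), (27, white, DEN), (28, grey, CHI), (28, grey, DEN), (30, green, MIA)}.
π_{city, qty} gives {(BOS, 14), (CHI, 11), (CHI, 2), (CHI, 28), (DEN, 27), (DEN, 28), (LA, 20), (MIA, 12), (MIA, 30), (NYC, 17), (SEA, 18)}.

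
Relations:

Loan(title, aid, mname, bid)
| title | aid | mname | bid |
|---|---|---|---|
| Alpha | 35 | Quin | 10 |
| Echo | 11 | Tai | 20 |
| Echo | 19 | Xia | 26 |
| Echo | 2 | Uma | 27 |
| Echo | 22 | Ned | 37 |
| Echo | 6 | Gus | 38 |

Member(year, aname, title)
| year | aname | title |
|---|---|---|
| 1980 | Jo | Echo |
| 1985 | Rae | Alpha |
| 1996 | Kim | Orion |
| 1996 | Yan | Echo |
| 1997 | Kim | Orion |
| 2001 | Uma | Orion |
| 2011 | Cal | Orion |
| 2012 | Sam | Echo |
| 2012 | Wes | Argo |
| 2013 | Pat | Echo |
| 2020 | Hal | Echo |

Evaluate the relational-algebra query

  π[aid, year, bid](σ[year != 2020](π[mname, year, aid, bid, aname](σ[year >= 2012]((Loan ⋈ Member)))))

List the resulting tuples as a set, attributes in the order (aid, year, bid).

Natural join on title: {(Alpha, 35, Quin, 10, 1985, Rae), (Echo, 11, Tai, 20, 1980, Jo), (Echo, 11, Tai, 20, 1996, Yan), (Echo, 11, Tai, 20, 2012, Sam), (Echo, 11, Tai, 20, 2013, Pat), (Echo, 11, Tai, 20, 2020, Hal), (Echo, 19, Xia, 26, 1980, Jo), (Echo, 19, Xia, 26, 1996, Yan), (Echo, 19, Xia, 26, 2012, Sam), (Echo, 19, Xia, 26, 2013, Pat), (Echo, 19, Xia, 26, 2020, Hal), (Echo, 2, Uma, 27, 1980, Jo), (Echo, 2, Uma, 27, 1996, Yan), (Echo, 2, Uma, 27, 2012, Sam), (Echo, 2, Uma, 27, 2013, Pat), (Echo, 2, Uma, 27, 2020, Hal), (Echo, 22, Ned, 37, 1980, Jo), (Echo, 22, Ned, 37, 1996, Yan), (Echo, 22, Ned, 37, 2012, Sam), (Echo, 22, Ned, 37, 2013, Pat), (Echo, 22, Ned, 37, 2020, Hal), (Echo, 6, Gus, 38, 1980, Jo), (Echo, 6, Gus, 38, 1996, Yan), (Echo, 6, Gus, 38, 2012, Sam), (Echo, 6, Gus, 38, 2013, Pat), (Echo, 6, Gus, 38, 2020, Hal)}
Selection year >= 2012: {(Echo, 11, Tai, 20, 2012, Sam), (Echo, 11, Tai, 20, 2013, Pat), (Echo, 11, Tai, 20, 2020, Hal), (Echo, 19, Xia, 26, 2012, Sam), (Echo, 19, Xia, 26, 2013, Pat), (Echo, 19, Xia, 26, 2020, Hal), (Echo, 2, Uma, 27, 2012, Sam), (Echo, 2, Uma, 27, 2013, Pat), (Echo, 2, Uma, 27, 2020, Hal), (Echo, 22, Ned, 37, 2012, Sam), (Echo, 22, Ned, 37, 2013, Pat), (Echo, 22, Ned, 37, 2020, Hal), (Echo, 6, Gus, 38, 2012, Sam), (Echo, 6, Gus, 38, 2013, Pat), (Echo, 6, Gus, 38, 2020, Hal)}
π[mname, year, aid, bid, aname]: project onto (mname, year, aid, bid, aname) → {(Gus, 2012, 6, 38, Sam), (Gus, 2013, 6, 38, Pat), (Gus, 2020, 6, 38, Hal), (Ned, 2012, 22, 37, Sam), (Ned, 2013, 22, 37, Pat), (Ned, 2020, 22, 37, Hal), (Tai, 2012, 11, 20, Sam), (Tai, 2013, 11, 20, Pat), (Tai, 2020, 11, 20, Hal), (Uma, 2012, 2, 27, Sam), (Uma, 2013, 2, 27, Pat), (Uma, 2020, 2, 27, Hal), (Xia, 2012, 19, 26, Sam), (Xia, 2013, 19, 26, Pat), (Xia, 2020, 19, 26, Hal)}
Selection year != 2020: {(Gus, 2012, 6, 38, Sam), (Gus, 2013, 6, 38, Pat), (Ned, 2012, 22, 37, Sam), (Ned, 2013, 22, 37, Pat), (Tai, 2012, 11, 20, Sam), (Tai, 2013, 11, 20, Pat), (Uma, 2012, 2, 27, Sam), (Uma, 2013, 2, 27, Pat), (Xia, 2012, 19, 26, Sam), (Xia, 2013, 19, 26, Pat)}
π[aid, year, bid]: project onto (aid, year, bid) → {(11, 2012, 20), (11, 2013, 20), (19, 2012, 26), (19, 2013, 26), (2, 2012, 27), (2, 2013, 27), (22, 2012, 37), (22, 2013, 37), (6, 2012, 38), (6, 2013, 38)}

{(11, 2012, 20), (11, 2013, 20), (19, 2012, 26), (19, 2013, 26), (2, 2012, 27), (2, 2013, 27), (22, 2012, 37), (22, 2013, 37), (6, 2012, 38), (6, 2013, 38)}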